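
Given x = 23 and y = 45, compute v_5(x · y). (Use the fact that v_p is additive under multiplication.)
v_5(1035) = 1

v_p(x) = 0 (factor: 23 = 5^0 · 23); v_p(y) = 1 (factor: 45 = 5^1 · 9). Additivity: v_p(xy) = v_p(x) + v_p(y) = 0 + 1 = 1. (Direct check: xy = 1035 = 5^1 · (207).)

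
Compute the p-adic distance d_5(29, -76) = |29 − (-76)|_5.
d_5(29, -76) = 1/5

Step 1 — x − y = 29 − (-76) = 105. Step 2 — v_5(105) = 1 (factor: 105 = (5^1 · 21); the sign does not affect v_p). Step 3 — |x − y|_5 = 5^{-1} = 1/5.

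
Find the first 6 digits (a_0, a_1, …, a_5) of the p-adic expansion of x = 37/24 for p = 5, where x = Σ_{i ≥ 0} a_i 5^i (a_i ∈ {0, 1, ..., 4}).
(a_0, …, a_5) = (3, 2, 1, 2, 1, 2)

v_5(37/24) = 0 (numerator and denominator both coprime to 5), so x ∈ ℤ_5^×. Compute digits iteratively via a_i = x_i mod 5, x_{i+1} = (x_i − a_i)/5, with x_0 = x:
  x_0 = 37/24;  a_0 = 3;  x_1 = (x_0 − 3)/5 = -7/24
  x_1 = -7/24;  a_1 = 2;  x_2 = (x_1 − 2)/5 = -11/24
  x_2 = -11/24;  a_2 = 1;  x_3 = (x_2 − 1)/5 = -7/24
  x_3 = -7/24;  a_3 = 2;  x_4 = (x_3 − 2)/5 = -11/24
  x_4 = -11/24;  a_4 = 1;  x_5 = (x_4 − 1)/5 = -7/24
  x_5 = -7/24;  a_5 = 2;  x_6 = (x_5 − 2)/5 = -11/24
Digits: (3, 2, 1, 2, 1, 2).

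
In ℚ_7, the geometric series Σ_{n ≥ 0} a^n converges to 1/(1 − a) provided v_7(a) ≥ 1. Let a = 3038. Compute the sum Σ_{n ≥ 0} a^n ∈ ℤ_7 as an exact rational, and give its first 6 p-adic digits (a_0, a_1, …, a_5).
Σ a^n = 1/(1 − a) = -1/3037;  first 6 digits = (1, 0, 6, 1, 2, 3)

v_7(a) = 2 ≥ 1, so the series converges in ℤ_7 to 1/(1 − a) = 1/(1 − 3038) = -1/3037. Expand this rational in ℤ_7: compute digits iteratively via d_i = x_i mod 7, x_{i+1} = (x_i − d_i)/7. The first 6 digits are (1, 0, 6, 1, 2, 3).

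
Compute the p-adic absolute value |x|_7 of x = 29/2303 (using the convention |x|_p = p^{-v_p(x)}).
|29/2303|_7 = 49

Step 1 — compute v_7(x) by factoring powers of 7 out of the numerator and denominator: v_7(29/2303) = -2. Step 2 — apply |x|_p = p^{-v_p(x)} = 7^{2} = 49.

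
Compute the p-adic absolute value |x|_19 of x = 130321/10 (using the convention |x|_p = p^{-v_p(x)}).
|130321/10|_19 = 1/130321

Step 1 — compute v_19(x) by factoring powers of 19 out of the numerator and denominator: v_19(130321/10) = 4. Step 2 — apply |x|_p = p^{-v_p(x)} = 19^{-4} = 1/130321.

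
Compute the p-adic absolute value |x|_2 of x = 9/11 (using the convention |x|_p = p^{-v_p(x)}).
|9/11|_2 = 1

Step 1 — compute v_2(x) by factoring powers of 2 out of the numerator and denominator: v_2(9/11) = 0. Step 2 — apply |x|_p = p^{-v_p(x)} = 2^{0} = 1.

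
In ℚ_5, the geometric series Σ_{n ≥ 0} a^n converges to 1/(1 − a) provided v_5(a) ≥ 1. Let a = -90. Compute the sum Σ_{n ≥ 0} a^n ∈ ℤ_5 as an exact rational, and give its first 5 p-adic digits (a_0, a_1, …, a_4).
Σ a^n = 1/(1 − a) = 1/91;  first 5 digits = (1, 2, 0, 2, 2)

v_5(a) = 1 ≥ 1, so the series converges in ℤ_5 to 1/(1 − a) = 1/(1 − (-90)) = 1/91. Expand this rational in ℤ_5: compute digits iteratively via d_i = x_i mod 5, x_{i+1} = (x_i − d_i)/5. The first 5 digits are (1, 2, 0, 2, 2).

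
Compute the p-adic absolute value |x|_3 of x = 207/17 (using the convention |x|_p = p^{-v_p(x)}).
|207/17|_3 = 1/9

Step 1 — compute v_3(x) by factoring powers of 3 out of the numerator and denominator: v_3(207/17) = 2. Step 2 — apply |x|_p = p^{-v_p(x)} = 3^{-2} = 1/9.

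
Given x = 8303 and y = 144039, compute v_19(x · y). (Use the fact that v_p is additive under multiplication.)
v_19(1195955817) = 5

v_p(x) = 2 (factor: 8303 = 19^2 · 23); v_p(y) = 3 (factor: 144039 = 19^3 · 21). Additivity: v_p(xy) = v_p(x) + v_p(y) = 2 + 3 = 5. (Direct check: xy = 1195955817 = 19^5 · (483).)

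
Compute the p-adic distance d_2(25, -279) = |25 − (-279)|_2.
d_2(25, -279) = 1/16

Step 1 — x − y = 25 − (-279) = 304. Step 2 — v_2(304) = 4 (factor: 304 = (2^4 · 19); the sign does not affect v_p). Step 3 — |x − y|_2 = 2^{-4} = 1/16.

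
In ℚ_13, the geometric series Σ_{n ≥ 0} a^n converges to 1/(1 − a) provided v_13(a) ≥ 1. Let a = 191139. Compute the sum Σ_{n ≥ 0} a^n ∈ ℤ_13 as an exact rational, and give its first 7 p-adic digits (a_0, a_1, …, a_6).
Σ a^n = 1/(1 − a) = -1/191138;  first 7 digits = (1, 0, 0, 9, 6, 0, 3)

v_13(a) = 3 ≥ 1, so the series converges in ℤ_13 to 1/(1 − a) = 1/(1 − 191139) = -1/191138. Expand this rational in ℤ_13: compute digits iteratively via d_i = x_i mod 13, x_{i+1} = (x_i − d_i)/13. The first 7 digits are (1, 0, 0, 9, 6, 0, 3).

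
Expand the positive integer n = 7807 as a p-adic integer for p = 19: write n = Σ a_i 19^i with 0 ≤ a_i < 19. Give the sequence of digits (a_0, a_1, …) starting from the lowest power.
(a_0, a_1, …) = (17, 11, 2, 1)

Repeated division by 19 gives the digits low-to-high: 7807 = 17 + 11·19^1 + 2·19^2 + 1·19^3. Digit sequence: (17, 11, 2, 1).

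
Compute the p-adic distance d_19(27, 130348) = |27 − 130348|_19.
d_19(27, 130348) = 1/130321

Step 1 — x − y = 27 − 130348 = -130321. Step 2 — v_19(-130321) = 4 (factor: -130321 = −(19^4 · 1); the sign does not affect v_p). Step 3 — |x − y|_19 = 19^{-4} = 1/130321.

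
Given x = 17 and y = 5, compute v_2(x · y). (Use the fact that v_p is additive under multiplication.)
v_2(85) = 0

v_p(x) = 0 (factor: 17 = 2^0 · 17); v_p(y) = 0 (factor: 5 = 2^0 · 5). Additivity: v_p(xy) = v_p(x) + v_p(y) = 0 + 0 = 0. (Direct check: xy = 85 = 2^0 · (85).)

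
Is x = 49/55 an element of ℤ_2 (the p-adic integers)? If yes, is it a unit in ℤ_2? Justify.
x ∈ ℤ_2^× (unit); v_2(x) = 0

ℤ_2 = {x ∈ ℚ_2 : v_2(x) ≥ 0} and ℤ_2^× = {x ∈ ℤ_2 : v_2(x) = 0}. Here v_2(49/55) = v_2(num) − v_2(den) = 0; compare against these criteria.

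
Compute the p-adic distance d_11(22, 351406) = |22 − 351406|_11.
d_11(22, 351406) = 1/14641

Step 1 — x − y = 22 − 351406 = -351384. Step 2 — v_11(-351384) = 4 (factor: -351384 = −(11^4 · 24); the sign does not affect v_p). Step 3 — |x − y|_11 = 11^{-4} = 1/14641.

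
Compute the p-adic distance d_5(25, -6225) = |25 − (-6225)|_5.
d_5(25, -6225) = 1/3125

Step 1 — x − y = 25 − (-6225) = 6250. Step 2 — v_5(6250) = 5 (factor: 6250 = (5^5 · 2); the sign does not affect v_p). Step 3 — |x − y|_5 = 5^{-5} = 1/3125.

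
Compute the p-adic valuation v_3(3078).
v_3(3078) = 4

v_3(n) is the largest exponent k such that 3^k divides n. Factor out: 3078 = 3^4 · 38. (Sign doesn't affect v_p.) So v_3(3078) = 4.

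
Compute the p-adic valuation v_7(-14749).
v_7(-14749) = 3

v_7(n) is the largest exponent k such that 7^k divides n. Factor out: -14749 = -7^3 · 43. (Sign doesn't affect v_p.) So v_7(-14749) = 3.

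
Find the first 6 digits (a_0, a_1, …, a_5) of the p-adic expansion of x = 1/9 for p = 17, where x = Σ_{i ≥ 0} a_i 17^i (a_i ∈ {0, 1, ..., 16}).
(a_0, …, a_5) = (2, 15, 1, 15, 1, 15)

v_17(1/9) = 0 (numerator and denominator both coprime to 17), so x ∈ ℤ_17^×. Compute digits iteratively via a_i = x_i mod 17, x_{i+1} = (x_i − a_i)/17, with x_0 = x:
  x_0 = 1/9;  a_0 = 2;  x_1 = (x_0 − 2)/17 = -1/9
  x_1 = -1/9;  a_1 = 15;  x_2 = (x_1 − 15)/17 = -8/9
  x_2 = -8/9;  a_2 = 1;  x_3 = (x_2 − 1)/17 = -1/9
  x_3 = -1/9;  a_3 = 15;  x_4 = (x_3 − 15)/17 = -8/9
  x_4 = -8/9;  a_4 = 1;  x_5 = (x_4 − 1)/17 = -1/9
  x_5 = -1/9;  a_5 = 15;  x_6 = (x_5 − 15)/17 = -8/9
Digits: (2, 15, 1, 15, 1, 15).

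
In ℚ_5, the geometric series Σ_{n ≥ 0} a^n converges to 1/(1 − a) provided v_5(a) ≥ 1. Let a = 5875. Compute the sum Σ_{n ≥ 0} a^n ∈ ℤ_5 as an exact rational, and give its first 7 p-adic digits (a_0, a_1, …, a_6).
Σ a^n = 1/(1 − a) = -1/5874;  first 7 digits = (1, 0, 0, 2, 4, 1, 4)

v_5(a) = 3 ≥ 1, so the series converges in ℤ_5 to 1/(1 − a) = 1/(1 − 5875) = -1/5874. Expand this rational in ℤ_5: compute digits iteratively via d_i = x_i mod 5, x_{i+1} = (x_i − d_i)/5. The first 7 digits are (1, 0, 0, 2, 4, 1, 4).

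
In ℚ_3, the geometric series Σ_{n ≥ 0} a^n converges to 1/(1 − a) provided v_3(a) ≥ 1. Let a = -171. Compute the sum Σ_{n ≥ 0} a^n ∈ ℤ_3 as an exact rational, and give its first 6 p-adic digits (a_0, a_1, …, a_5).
Σ a^n = 1/(1 − a) = 1/172;  first 6 digits = (1, 0, 2, 2, 1, 2)

v_3(a) = 2 ≥ 1, so the series converges in ℤ_3 to 1/(1 − a) = 1/(1 − (-171)) = 1/172. Expand this rational in ℤ_3: compute digits iteratively via d_i = x_i mod 3, x_{i+1} = (x_i − d_i)/3. The first 6 digits are (1, 0, 2, 2, 1, 2).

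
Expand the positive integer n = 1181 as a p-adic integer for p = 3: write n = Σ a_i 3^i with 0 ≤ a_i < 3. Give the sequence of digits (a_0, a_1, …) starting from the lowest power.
(a_0, a_1, …) = (2, 0, 2, 1, 2, 1, 1)

Repeated division by 3 gives the digits low-to-high: 1181 = 2 + 2·3^2 + 1·3^3 + 2·3^4 + 1·3^5 + 1·3^6. Digit sequence: (2, 0, 2, 1, 2, 1, 1).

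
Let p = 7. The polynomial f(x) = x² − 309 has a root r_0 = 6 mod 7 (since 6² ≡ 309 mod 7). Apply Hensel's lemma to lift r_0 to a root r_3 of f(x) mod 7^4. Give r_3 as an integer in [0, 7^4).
r_3 = 727 (mod 2401)

Hensel's recurrence: r_{i+1} = r_i − f(r_i)·(f′(r_i))^{-1} mod 7^{i+2}, with f′(x) = 2x. Iterate:
  r_0 = 6 (mod 7)
  r_1 = 41 (mod 49)
  r_2 = 41 (mod 343)
  r_3 = 727 (mod 2401)
Final: r_3 = 727, and one checks f(r_3) ≡ 0 mod 7^4.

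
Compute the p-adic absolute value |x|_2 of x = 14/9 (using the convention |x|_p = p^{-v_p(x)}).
|14/9|_2 = 1/2

Step 1 — compute v_2(x) by factoring powers of 2 out of the numerator and denominator: v_2(14/9) = 1. Step 2 — apply |x|_p = p^{-v_p(x)} = 2^{-1} = 1/2.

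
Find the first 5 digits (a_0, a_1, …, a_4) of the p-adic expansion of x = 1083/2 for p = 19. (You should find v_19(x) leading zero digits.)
(a_0, …, a_4) = (0, 0, 11, 9, 9)

v_19(1083/2) = 2, so a_0 = ... = a_1 = 0. Factor out: x = 19^2 · u with u = 3/2 a unit in ℤ_19. Expand u iteratively via a_{v+i} = u_i mod 19, u_{i+1} = (u_i − a_{v+i})/19:
  u_0 = 3/2;  a_2 = 11;  u_1 = (u_0 − 11)/19 = -1/2
  u_1 = -1/2;  a_3 = 9;  u_2 = (u_1 − 9)/19 = -1/2
  u_2 = -1/2;  a_4 = 9;  u_3 = (u_2 − 9)/19 = -1/2
Digits: (0, 0, 11, 9, 9).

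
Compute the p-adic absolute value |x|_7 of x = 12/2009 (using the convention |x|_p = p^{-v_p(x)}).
|12/2009|_7 = 49

Step 1 — compute v_7(x) by factoring powers of 7 out of the numerator and denominator: v_7(12/2009) = -2. Step 2 — apply |x|_p = p^{-v_p(x)} = 7^{2} = 49.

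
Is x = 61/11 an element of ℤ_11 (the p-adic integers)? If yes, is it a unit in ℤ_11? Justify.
x ∉ ℤ_11 (v_11(x) = -1 < 0)

ℤ_11 = {x ∈ ℚ_11 : v_11(x) ≥ 0} and ℤ_11^× = {x ∈ ℤ_11 : v_11(x) = 0}. Here v_11(61/11) = v_11(num) − v_11(den) = -1; compare against these criteria.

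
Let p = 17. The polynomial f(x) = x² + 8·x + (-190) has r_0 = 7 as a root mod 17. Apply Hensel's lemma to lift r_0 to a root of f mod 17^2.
r_1 = 24 (mod 289)

Hensel: r_{i+1} = r_i − f(r_i)·(f′(r_i))^{-1} mod 17^{i+2}, f′(x) = 2x + 8. Iterate:
  r_0 = 7 (mod 17)
  r_1 = 24 (mod 289)
Final: r = 24 satisfies f(r) ≡ 0 mod 17^2.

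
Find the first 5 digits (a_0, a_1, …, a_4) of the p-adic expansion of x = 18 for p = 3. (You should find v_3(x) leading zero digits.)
(a_0, …, a_4) = (0, 0, 2, 0, 0)

v_3(18) = 2, so a_0 = ... = a_1 = 0. Factor out: x = 3^2 · u with u = 2 a unit in ℤ_3. Expand u iteratively via a_{v+i} = u_i mod 3, u_{i+1} = (u_i − a_{v+i})/3:
  u_0 = 2;  a_2 = 2;  u_1 = (u_0 − 2)/3 = 0
  u_1 = 0;  a_3 = 0;  u_2 = (u_1 − 0)/3 = 0
  u_2 = 0;  a_4 = 0;  u_3 = (u_2 − 0)/3 = 0
Digits: (0, 0, 2, 0, 0).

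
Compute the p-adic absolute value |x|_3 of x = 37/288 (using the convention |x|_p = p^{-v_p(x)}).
|37/288|_3 = 9

Step 1 — compute v_3(x) by factoring powers of 3 out of the numerator and denominator: v_3(37/288) = -2. Step 2 — apply |x|_p = p^{-v_p(x)} = 3^{2} = 9.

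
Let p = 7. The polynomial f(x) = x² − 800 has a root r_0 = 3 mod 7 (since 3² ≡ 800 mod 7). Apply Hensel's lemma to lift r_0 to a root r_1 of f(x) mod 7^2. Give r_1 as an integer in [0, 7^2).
r_1 = 45 (mod 49)

Hensel's recurrence: r_{i+1} = r_i − f(r_i)·(f′(r_i))^{-1} mod 7^{i+2}, with f′(x) = 2x. Iterate:
  r_0 = 3 (mod 7)
  r_1 = 45 (mod 49)
Final: r_1 = 45, and one checks f(r_1) ≡ 0 mod 7^2.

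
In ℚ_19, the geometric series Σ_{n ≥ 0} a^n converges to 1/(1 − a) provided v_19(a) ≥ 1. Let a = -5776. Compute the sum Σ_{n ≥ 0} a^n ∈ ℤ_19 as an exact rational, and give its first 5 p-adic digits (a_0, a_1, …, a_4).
Σ a^n = 1/(1 − a) = 1/5777;  first 5 digits = (1, 0, 3, 18, 8)

v_19(a) = 2 ≥ 1, so the series converges in ℤ_19 to 1/(1 − a) = 1/(1 − (-5776)) = 1/5777. Expand this rational in ℤ_19: compute digits iteratively via d_i = x_i mod 19, x_{i+1} = (x_i − d_i)/19. The first 5 digits are (1, 0, 3, 18, 8).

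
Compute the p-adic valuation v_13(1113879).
v_13(1113879) = 5

v_13(n) is the largest exponent k such that 13^k divides n. Factor out: 1113879 = 13^5 · 3. (Sign doesn't affect v_p.) So v_13(1113879) = 5.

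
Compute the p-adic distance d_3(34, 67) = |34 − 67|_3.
d_3(34, 67) = 1/3

Step 1 — x − y = 34 − 67 = -33. Step 2 — v_3(-33) = 1 (factor: -33 = −(3^1 · 11); the sign does not affect v_p). Step 3 — |x − y|_3 = 3^{-1} = 1/3.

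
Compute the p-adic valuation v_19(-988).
v_19(-988) = 1

v_19(n) is the largest exponent k such that 19^k divides n. Factor out: -988 = -19^1 · 52. (Sign doesn't affect v_p.) So v_19(-988) = 1.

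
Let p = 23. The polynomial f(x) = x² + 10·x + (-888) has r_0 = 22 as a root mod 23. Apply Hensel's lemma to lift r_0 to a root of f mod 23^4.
r_3 = 19618 (mod 279841)

Hensel: r_{i+1} = r_i − f(r_i)·(f′(r_i))^{-1} mod 23^{i+2}, f′(x) = 2x + 10. Iterate:
  r_0 = 22 (mod 23)
  r_1 = 45 (mod 529)
  r_2 = 7451 (mod 12167)
  r_3 = 19618 (mod 279841)
Final: r = 19618 satisfies f(r) ≡ 0 mod 23^4.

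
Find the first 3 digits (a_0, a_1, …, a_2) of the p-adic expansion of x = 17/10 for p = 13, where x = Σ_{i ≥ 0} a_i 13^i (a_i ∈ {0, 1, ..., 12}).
(a_0, …, a_2) = (3, 9, 11)

v_13(17/10) = 0 (numerator and denominator both coprime to 13), so x ∈ ℤ_13^×. Compute digits iteratively via a_i = x_i mod 13, x_{i+1} = (x_i − a_i)/13, with x_0 = x:
  x_0 = 17/10;  a_0 = 3;  x_1 = (x_0 − 3)/13 = -1/10
  x_1 = -1/10;  a_1 = 9;  x_2 = (x_1 − 9)/13 = -7/10
  x_2 = -7/10;  a_2 = 11;  x_3 = (x_2 − 11)/13 = -9/10
Digits: (3, 9, 11).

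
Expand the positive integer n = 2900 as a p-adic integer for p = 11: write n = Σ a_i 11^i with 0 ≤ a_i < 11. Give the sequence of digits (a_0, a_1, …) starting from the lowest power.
(a_0, a_1, …) = (7, 10, 1, 2)

Repeated division by 11 gives the digits low-to-high: 2900 = 7 + 10·11^1 + 1·11^2 + 2·11^3. Digit sequence: (7, 10, 1, 2).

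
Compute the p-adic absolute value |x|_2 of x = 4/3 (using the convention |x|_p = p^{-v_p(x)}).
|4/3|_2 = 1/4

Step 1 — compute v_2(x) by factoring powers of 2 out of the numerator and denominator: v_2(4/3) = 2. Step 2 — apply |x|_p = p^{-v_p(x)} = 2^{-2} = 1/4.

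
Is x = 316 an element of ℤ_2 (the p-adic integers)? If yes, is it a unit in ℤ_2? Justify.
x ∈ ℤ_2 but not a unit; v_2(x) = 2 > 0

ℤ_2 = {x ∈ ℚ_2 : v_2(x) ≥ 0} and ℤ_2^× = {x ∈ ℤ_2 : v_2(x) = 0}. Here v_2(316) = v_2(num) − v_2(den) = 2; compare against these criteria.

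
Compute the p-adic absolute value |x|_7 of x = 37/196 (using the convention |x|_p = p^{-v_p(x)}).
|37/196|_7 = 49

Step 1 — compute v_7(x) by factoring powers of 7 out of the numerator and denominator: v_7(37/196) = -2. Step 2 — apply |x|_p = p^{-v_p(x)} = 7^{2} = 49.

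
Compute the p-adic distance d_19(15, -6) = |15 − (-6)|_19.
d_19(15, -6) = 1

Step 1 — x − y = 15 − (-6) = 21. Step 2 — v_19(21) = 0 (factor: 21 = (19^0 · 21); the sign does not affect v_p). Step 3 — |x − y|_19 = 19^{0} = 1.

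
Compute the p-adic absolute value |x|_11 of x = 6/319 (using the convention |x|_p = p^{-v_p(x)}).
|6/319|_11 = 11

Step 1 — compute v_11(x) by factoring powers of 11 out of the numerator and denominator: v_11(6/319) = -1. Step 2 — apply |x|_p = p^{-v_p(x)} = 11^{1} = 11.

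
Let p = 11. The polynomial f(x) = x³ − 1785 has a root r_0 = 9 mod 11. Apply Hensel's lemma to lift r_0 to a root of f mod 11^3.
r_2 = 944 (mod 1331)

Hensel: r_{i+1} = r_i − f(r_i)/f′(r_i) mod 11^{i+2}, where f′(x) = 3x². Iterate:
  r_0 = 9 (mod 11)
  r_1 = 97 (mod 121)
  r_2 = 944 (mod 1331)
Final: r = 944 with f(r) ≡ 0 mod 11^3.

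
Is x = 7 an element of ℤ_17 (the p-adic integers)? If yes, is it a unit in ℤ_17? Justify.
x ∈ ℤ_17^× (unit); v_17(x) = 0

ℤ_17 = {x ∈ ℚ_17 : v_17(x) ≥ 0} and ℤ_17^× = {x ∈ ℤ_17 : v_17(x) = 0}. Here v_17(7) = v_17(num) − v_17(den) = 0; compare against these criteria.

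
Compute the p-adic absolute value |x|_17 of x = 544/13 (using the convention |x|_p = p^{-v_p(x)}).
|544/13|_17 = 1/17

Step 1 — compute v_17(x) by factoring powers of 17 out of the numerator and denominator: v_17(544/13) = 1. Step 2 — apply |x|_p = p^{-v_p(x)} = 17^{-1} = 1/17.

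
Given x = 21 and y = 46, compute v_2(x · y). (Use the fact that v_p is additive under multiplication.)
v_2(966) = 1

v_p(x) = 0 (factor: 21 = 2^0 · 21); v_p(y) = 1 (factor: 46 = 2^1 · 23). Additivity: v_p(xy) = v_p(x) + v_p(y) = 0 + 1 = 1. (Direct check: xy = 966 = 2^1 · (483).)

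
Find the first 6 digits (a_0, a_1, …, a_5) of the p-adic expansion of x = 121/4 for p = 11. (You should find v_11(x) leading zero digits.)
(a_0, …, a_5) = (0, 0, 3, 8, 2, 8)

v_11(121/4) = 2, so a_0 = ... = a_1 = 0. Factor out: x = 11^2 · u with u = 1/4 a unit in ℤ_11. Expand u iteratively via a_{v+i} = u_i mod 11, u_{i+1} = (u_i − a_{v+i})/11:
  u_0 = 1/4;  a_2 = 3;  u_1 = (u_0 − 3)/11 = -1/4
  u_1 = -1/4;  a_3 = 8;  u_2 = (u_1 − 8)/11 = -3/4
  u_2 = -3/4;  a_4 = 2;  u_3 = (u_2 − 2)/11 = -1/4
  u_3 = -1/4;  a_5 = 8;  u_4 = (u_3 − 8)/11 = -3/4
Digits: (0, 0, 3, 8, 2, 8).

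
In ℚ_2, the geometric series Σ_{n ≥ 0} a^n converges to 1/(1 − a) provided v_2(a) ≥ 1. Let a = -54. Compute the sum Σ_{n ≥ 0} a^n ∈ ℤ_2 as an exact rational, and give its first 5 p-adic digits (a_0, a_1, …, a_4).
Σ a^n = 1/(1 − a) = 1/55;  first 5 digits = (1, 1, 1, 0, 0)

v_2(a) = 1 ≥ 1, so the series converges in ℤ_2 to 1/(1 − a) = 1/(1 − (-54)) = 1/55. Expand this rational in ℤ_2: compute digits iteratively via d_i = x_i mod 2, x_{i+1} = (x_i − d_i)/2. The first 5 digits are (1, 1, 1, 0, 0).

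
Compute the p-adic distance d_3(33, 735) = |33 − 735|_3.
d_3(33, 735) = 1/27

Step 1 — x − y = 33 − 735 = -702. Step 2 — v_3(-702) = 3 (factor: -702 = −(3^3 · 26); the sign does not affect v_p). Step 3 — |x − y|_3 = 3^{-3} = 1/27.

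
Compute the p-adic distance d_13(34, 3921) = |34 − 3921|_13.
d_13(34, 3921) = 1/169

Step 1 — x − y = 34 − 3921 = -3887. Step 2 — v_13(-3887) = 2 (factor: -3887 = −(13^2 · 23); the sign does not affect v_p). Step 3 — |x − y|_13 = 13^{-2} = 1/169.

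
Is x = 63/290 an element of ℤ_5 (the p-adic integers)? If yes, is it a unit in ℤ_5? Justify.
x ∉ ℤ_5 (v_5(x) = -1 < 0)

ℤ_5 = {x ∈ ℚ_5 : v_5(x) ≥ 0} and ℤ_5^× = {x ∈ ℤ_5 : v_5(x) = 0}. Here v_5(63/290) = v_5(num) − v_5(den) = -1; compare against these criteria.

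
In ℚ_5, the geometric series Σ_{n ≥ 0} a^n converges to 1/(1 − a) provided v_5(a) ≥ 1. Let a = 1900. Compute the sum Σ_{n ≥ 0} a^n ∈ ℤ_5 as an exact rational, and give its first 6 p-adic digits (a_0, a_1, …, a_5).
Σ a^n = 1/(1 − a) = -1/1899;  first 6 digits = (1, 0, 1, 0, 4, 0)

v_5(a) = 2 ≥ 1, so the series converges in ℤ_5 to 1/(1 − a) = 1/(1 − 1900) = -1/1899. Expand this rational in ℤ_5: compute digits iteratively via d_i = x_i mod 5, x_{i+1} = (x_i − d_i)/5. The first 6 digits are (1, 0, 1, 0, 4, 0).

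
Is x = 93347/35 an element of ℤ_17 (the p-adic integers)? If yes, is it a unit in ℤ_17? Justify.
x ∈ ℤ_17 but not a unit; v_17(x) = 3 > 0

ℤ_17 = {x ∈ ℚ_17 : v_17(x) ≥ 0} and ℤ_17^× = {x ∈ ℤ_17 : v_17(x) = 0}. Here v_17(93347/35) = v_17(num) − v_17(den) = 3; compare against these criteria.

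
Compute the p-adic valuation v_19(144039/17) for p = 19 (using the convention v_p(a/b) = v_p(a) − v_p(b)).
v_19(144039/17) = 3

Factor powers of 19 from the numerator and denominator of the reduced fraction: 144039 = 19^3 · 21 and 17 = 19^0 · 17. Apply v_p(a/b) = v_p(a) − v_p(b): v_19(144039/17) = 3 − 0 = 3.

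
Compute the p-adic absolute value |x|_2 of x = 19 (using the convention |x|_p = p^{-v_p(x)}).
|19|_2 = 1

Step 1 — compute v_2(x) by factoring powers of 2 out of the numerator and denominator: v_2(19) = 0. Step 2 — apply |x|_p = p^{-v_p(x)} = 2^{0} = 1.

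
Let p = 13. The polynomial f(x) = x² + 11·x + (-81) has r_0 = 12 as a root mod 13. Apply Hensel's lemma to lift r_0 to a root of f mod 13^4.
r_3 = 26636 (mod 28561)

Hensel: r_{i+1} = r_i − f(r_i)·(f′(r_i))^{-1} mod 13^{i+2}, f′(x) = 2x + 11. Iterate:
  r_0 = 12 (mod 13)
  r_1 = 103 (mod 169)
  r_2 = 272 (mod 2197)
  r_3 = 26636 (mod 28561)
Final: r = 26636 satisfies f(r) ≡ 0 mod 13^4.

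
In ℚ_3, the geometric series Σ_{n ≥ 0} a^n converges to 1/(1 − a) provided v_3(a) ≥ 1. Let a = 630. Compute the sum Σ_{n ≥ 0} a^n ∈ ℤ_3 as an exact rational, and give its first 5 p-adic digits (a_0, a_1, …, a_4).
Σ a^n = 1/(1 − a) = -1/629;  first 5 digits = (1, 0, 1, 2, 2)

v_3(a) = 2 ≥ 1, so the series converges in ℤ_3 to 1/(1 − a) = 1/(1 − 630) = -1/629. Expand this rational in ℤ_3: compute digits iteratively via d_i = x_i mod 3, x_{i+1} = (x_i − d_i)/3. The first 5 digits are (1, 0, 1, 2, 2).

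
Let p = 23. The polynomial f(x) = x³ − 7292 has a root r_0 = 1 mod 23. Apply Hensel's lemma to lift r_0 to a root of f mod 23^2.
r_1 = 139 (mod 529)

Hensel: r_{i+1} = r_i − f(r_i)/f′(r_i) mod 23^{i+2}, where f′(x) = 3x². Iterate:
  r_0 = 1 (mod 23)
  r_1 = 139 (mod 529)
Final: r = 139 with f(r) ≡ 0 mod 23^2.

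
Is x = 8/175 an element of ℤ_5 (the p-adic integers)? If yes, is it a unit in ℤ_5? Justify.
x ∉ ℤ_5 (v_5(x) = -2 < 0)

ℤ_5 = {x ∈ ℚ_5 : v_5(x) ≥ 0} and ℤ_5^× = {x ∈ ℤ_5 : v_5(x) = 0}. Here v_5(8/175) = v_5(num) − v_5(den) = -2; compare against these criteria.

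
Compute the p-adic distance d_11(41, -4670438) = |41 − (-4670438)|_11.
d_11(41, -4670438) = 1/161051

Step 1 — x − y = 41 − (-4670438) = 4670479. Step 2 — v_11(4670479) = 5 (factor: 4670479 = (11^5 · 29); the sign does not affect v_p). Step 3 — |x − y|_11 = 11^{-5} = 1/161051.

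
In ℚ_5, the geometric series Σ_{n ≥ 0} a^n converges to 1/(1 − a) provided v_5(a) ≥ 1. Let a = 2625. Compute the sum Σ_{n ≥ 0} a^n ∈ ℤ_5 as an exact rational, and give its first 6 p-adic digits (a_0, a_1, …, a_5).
Σ a^n = 1/(1 − a) = -1/2624;  first 6 digits = (1, 0, 0, 1, 4, 0)

v_5(a) = 3 ≥ 1, so the series converges in ℤ_5 to 1/(1 − a) = 1/(1 − 2625) = -1/2624. Expand this rational in ℤ_5: compute digits iteratively via d_i = x_i mod 5, x_{i+1} = (x_i − d_i)/5. The first 6 digits are (1, 0, 0, 1, 4, 0).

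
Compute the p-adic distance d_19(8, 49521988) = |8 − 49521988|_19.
d_19(8, 49521988) = 1/2476099

Step 1 — x − y = 8 − 49521988 = -49521980. Step 2 — v_19(-49521980) = 5 (factor: -49521980 = −(19^5 · 20); the sign does not affect v_p). Step 3 — |x − y|_19 = 19^{-5} = 1/2476099.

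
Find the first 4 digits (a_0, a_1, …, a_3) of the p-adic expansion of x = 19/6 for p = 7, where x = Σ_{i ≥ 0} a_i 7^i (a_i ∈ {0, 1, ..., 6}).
(a_0, …, a_3) = (2, 6, 5, 5)

v_7(19/6) = 0 (numerator and denominator both coprime to 7), so x ∈ ℤ_7^×. Compute digits iteratively via a_i = x_i mod 7, x_{i+1} = (x_i − a_i)/7, with x_0 = x:
  x_0 = 19/6;  a_0 = 2;  x_1 = (x_0 − 2)/7 = 1/6
  x_1 = 1/6;  a_1 = 6;  x_2 = (x_1 − 6)/7 = -5/6
  x_2 = -5/6;  a_2 = 5;  x_3 = (x_2 − 5)/7 = -5/6
  x_3 = -5/6;  a_3 = 5;  x_4 = (x_3 − 5)/7 = -5/6
Digits: (2, 6, 5, 5).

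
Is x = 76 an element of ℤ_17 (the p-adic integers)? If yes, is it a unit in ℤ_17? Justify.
x ∈ ℤ_17^× (unit); v_17(x) = 0

ℤ_17 = {x ∈ ℚ_17 : v_17(x) ≥ 0} and ℤ_17^× = {x ∈ ℤ_17 : v_17(x) = 0}. Here v_17(76) = v_17(num) − v_17(den) = 0; compare against these criteria.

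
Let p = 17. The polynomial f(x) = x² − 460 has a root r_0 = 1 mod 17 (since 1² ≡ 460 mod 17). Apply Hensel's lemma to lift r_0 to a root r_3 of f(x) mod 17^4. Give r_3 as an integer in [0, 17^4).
r_3 = 40835 (mod 83521)

Hensel's recurrence: r_{i+1} = r_i − f(r_i)·(f′(r_i))^{-1} mod 17^{i+2}, with f′(x) = 2x. Iterate:
  r_0 = 1 (mod 17)
  r_1 = 86 (mod 289)
  r_2 = 1531 (mod 4913)
  r_3 = 40835 (mod 83521)
Final: r_3 = 40835, and one checks f(r_3) ≡ 0 mod 17^4.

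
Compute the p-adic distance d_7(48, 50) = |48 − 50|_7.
d_7(48, 50) = 1

Step 1 — x − y = 48 − 50 = -2. Step 2 — v_7(-2) = 0 (factor: -2 = −(7^0 · 2); the sign does not affect v_p). Step 3 — |x − y|_7 = 7^{0} = 1.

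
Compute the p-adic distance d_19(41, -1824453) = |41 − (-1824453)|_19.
d_19(41, -1824453) = 1/130321

Step 1 — x − y = 41 − (-1824453) = 1824494. Step 2 — v_19(1824494) = 4 (factor: 1824494 = (19^4 · 14); the sign does not affect v_p). Step 3 — |x − y|_19 = 19^{-4} = 1/130321.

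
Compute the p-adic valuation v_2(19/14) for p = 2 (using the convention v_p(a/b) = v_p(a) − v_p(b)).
v_2(19/14) = -1

Factor powers of 2 from the numerator and denominator of the reduced fraction: 19 = 2^0 · 19 and 14 = 2^1 · 7. Apply v_p(a/b) = v_p(a) − v_p(b): v_2(19/14) = 0 − 1 = -1.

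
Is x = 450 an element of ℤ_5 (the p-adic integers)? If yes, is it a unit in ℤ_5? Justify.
x ∈ ℤ_5 but not a unit; v_5(x) = 2 > 0

ℤ_5 = {x ∈ ℚ_5 : v_5(x) ≥ 0} and ℤ_5^× = {x ∈ ℤ_5 : v_5(x) = 0}. Here v_5(450) = v_5(num) − v_5(den) = 2; compare against these criteria.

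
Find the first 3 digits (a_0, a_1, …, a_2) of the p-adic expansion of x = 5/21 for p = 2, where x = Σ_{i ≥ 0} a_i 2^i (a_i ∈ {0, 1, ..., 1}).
(a_0, …, a_2) = (1, 0, 0)

v_2(5/21) = 0 (numerator and denominator both coprime to 2), so x ∈ ℤ_2^×. Compute digits iteratively via a_i = x_i mod 2, x_{i+1} = (x_i − a_i)/2, with x_0 = x:
  x_0 = 5/21;  a_0 = 1;  x_1 = (x_0 − 1)/2 = -8/21
  x_1 = -8/21;  a_1 = 0;  x_2 = (x_1 − 0)/2 = -4/21
  x_2 = -4/21;  a_2 = 0;  x_3 = (x_2 − 0)/2 = -2/21
Digits: (1, 0, 0).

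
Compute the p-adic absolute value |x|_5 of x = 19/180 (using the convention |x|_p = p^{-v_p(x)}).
|19/180|_5 = 5

Step 1 — compute v_5(x) by factoring powers of 5 out of the numerator and denominator: v_5(19/180) = -1. Step 2 — apply |x|_p = p^{-v_p(x)} = 5^{1} = 5.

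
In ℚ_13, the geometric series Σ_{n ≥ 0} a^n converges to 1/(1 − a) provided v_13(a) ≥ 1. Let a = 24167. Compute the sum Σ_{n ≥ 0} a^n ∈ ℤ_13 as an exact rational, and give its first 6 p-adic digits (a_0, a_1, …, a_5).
Σ a^n = 1/(1 − a) = -1/24166;  first 6 digits = (1, 0, 0, 11, 0, 0)

v_13(a) = 3 ≥ 1, so the series converges in ℤ_13 to 1/(1 − a) = 1/(1 − 24167) = -1/24166. Expand this rational in ℤ_13: compute digits iteratively via d_i = x_i mod 13, x_{i+1} = (x_i − d_i)/13. The first 6 digits are (1, 0, 0, 11, 0, 0).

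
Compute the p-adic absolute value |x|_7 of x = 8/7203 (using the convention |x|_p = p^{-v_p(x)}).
|8/7203|_7 = 2401

Step 1 — compute v_7(x) by factoring powers of 7 out of the numerator and denominator: v_7(8/7203) = -4. Step 2 — apply |x|_p = p^{-v_p(x)} = 7^{4} = 2401.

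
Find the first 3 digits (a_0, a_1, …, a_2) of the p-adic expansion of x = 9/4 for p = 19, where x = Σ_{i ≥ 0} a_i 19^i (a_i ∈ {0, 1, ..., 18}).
(a_0, …, a_2) = (7, 14, 4)

v_19(9/4) = 0 (numerator and denominator both coprime to 19), so x ∈ ℤ_19^×. Compute digits iteratively via a_i = x_i mod 19, x_{i+1} = (x_i − a_i)/19, with x_0 = x:
  x_0 = 9/4;  a_0 = 7;  x_1 = (x_0 − 7)/19 = -1/4
  x_1 = -1/4;  a_1 = 14;  x_2 = (x_1 − 14)/19 = -3/4
  x_2 = -3/4;  a_2 = 4;  x_3 = (x_2 − 4)/19 = -1/4
Digits: (7, 14, 4).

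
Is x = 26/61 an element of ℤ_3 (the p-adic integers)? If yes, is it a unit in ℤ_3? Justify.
x ∈ ℤ_3^× (unit); v_3(x) = 0

ℤ_3 = {x ∈ ℚ_3 : v_3(x) ≥ 0} and ℤ_3^× = {x ∈ ℤ_3 : v_3(x) = 0}. Here v_3(26/61) = v_3(num) − v_3(den) = 0; compare against these criteria.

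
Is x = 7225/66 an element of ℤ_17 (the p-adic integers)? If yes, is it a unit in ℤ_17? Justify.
x ∈ ℤ_17 but not a unit; v_17(x) = 2 > 0

ℤ_17 = {x ∈ ℚ_17 : v_17(x) ≥ 0} and ℤ_17^× = {x ∈ ℤ_17 : v_17(x) = 0}. Here v_17(7225/66) = v_17(num) − v_17(den) = 2; compare against these criteria.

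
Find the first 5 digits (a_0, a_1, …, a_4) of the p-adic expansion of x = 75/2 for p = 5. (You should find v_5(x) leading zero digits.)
(a_0, …, a_4) = (0, 0, 4, 2, 2)

v_5(75/2) = 2, so a_0 = ... = a_1 = 0. Factor out: x = 5^2 · u with u = 3/2 a unit in ℤ_5. Expand u iteratively via a_{v+i} = u_i mod 5, u_{i+1} = (u_i − a_{v+i})/5:
  u_0 = 3/2;  a_2 = 4;  u_1 = (u_0 − 4)/5 = -1/2
  u_1 = -1/2;  a_3 = 2;  u_2 = (u_1 − 2)/5 = -1/2
  u_2 = -1/2;  a_4 = 2;  u_3 = (u_2 − 2)/5 = -1/2
Digits: (0, 0, 4, 2, 2).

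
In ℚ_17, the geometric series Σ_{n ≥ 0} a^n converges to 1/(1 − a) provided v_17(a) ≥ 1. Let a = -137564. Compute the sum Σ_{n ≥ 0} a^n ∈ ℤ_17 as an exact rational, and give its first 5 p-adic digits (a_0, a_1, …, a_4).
Σ a^n = 1/(1 − a) = 1/137565;  first 5 digits = (1, 0, 0, 6, 15)

v_17(a) = 3 ≥ 1, so the series converges in ℤ_17 to 1/(1 − a) = 1/(1 − (-137564)) = 1/137565. Expand this rational in ℤ_17: compute digits iteratively via d_i = x_i mod 17, x_{i+1} = (x_i − d_i)/17. The first 5 digits are (1, 0, 0, 6, 15).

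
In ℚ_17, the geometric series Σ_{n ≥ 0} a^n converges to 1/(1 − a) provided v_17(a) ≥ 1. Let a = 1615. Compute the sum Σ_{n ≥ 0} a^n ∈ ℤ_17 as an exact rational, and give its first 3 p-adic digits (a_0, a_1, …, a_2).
Σ a^n = 1/(1 − a) = -1/1614;  first 3 digits = (1, 10, 3)

v_17(a) = 1 ≥ 1, so the series converges in ℤ_17 to 1/(1 − a) = 1/(1 − 1615) = -1/1614. Expand this rational in ℤ_17: compute digits iteratively via d_i = x_i mod 17, x_{i+1} = (x_i − d_i)/17. The first 3 digits are (1, 10, 3).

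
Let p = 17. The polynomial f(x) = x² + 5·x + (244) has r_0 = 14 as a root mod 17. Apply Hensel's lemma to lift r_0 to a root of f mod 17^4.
r_3 = 42140 (mod 83521)

Hensel: r_{i+1} = r_i − f(r_i)·(f′(r_i))^{-1} mod 17^{i+2}, f′(x) = 2x + 5. Iterate:
  r_0 = 14 (mod 17)
  r_1 = 235 (mod 289)
  r_2 = 2836 (mod 4913)
  r_3 = 42140 (mod 83521)
Final: r = 42140 satisfies f(r) ≡ 0 mod 17^4.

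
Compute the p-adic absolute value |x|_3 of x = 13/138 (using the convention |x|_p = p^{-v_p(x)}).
|13/138|_3 = 3

Step 1 — compute v_3(x) by factoring powers of 3 out of the numerator and denominator: v_3(13/138) = -1. Step 2 — apply |x|_p = p^{-v_p(x)} = 3^{1} = 3.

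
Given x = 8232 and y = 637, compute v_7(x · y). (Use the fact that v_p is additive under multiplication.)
v_7(5243784) = 5

v_p(x) = 3 (factor: 8232 = 7^3 · 24); v_p(y) = 2 (factor: 637 = 7^2 · 13). Additivity: v_p(xy) = v_p(x) + v_p(y) = 3 + 2 = 5. (Direct check: xy = 5243784 = 7^5 · (312).)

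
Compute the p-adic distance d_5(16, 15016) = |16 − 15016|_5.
d_5(16, 15016) = 1/625

Step 1 — x − y = 16 − 15016 = -15000. Step 2 — v_5(-15000) = 4 (factor: -15000 = −(5^4 · 24); the sign does not affect v_p). Step 3 — |x − y|_5 = 5^{-4} = 1/625.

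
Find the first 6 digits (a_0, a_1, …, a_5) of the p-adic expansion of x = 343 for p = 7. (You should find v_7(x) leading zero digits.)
(a_0, …, a_5) = (0, 0, 0, 1, 0, 0)

v_7(343) = 3, so a_0 = ... = a_2 = 0. Factor out: x = 7^3 · u with u = 1 a unit in ℤ_7. Expand u iteratively via a_{v+i} = u_i mod 7, u_{i+1} = (u_i − a_{v+i})/7:
  u_0 = 1;  a_3 = 1;  u_1 = (u_0 − 1)/7 = 0
  u_1 = 0;  a_4 = 0;  u_2 = (u_1 − 0)/7 = 0
  u_2 = 0;  a_5 = 0;  u_3 = (u_2 − 0)/7 = 0
Digits: (0, 0, 0, 1, 0, 0).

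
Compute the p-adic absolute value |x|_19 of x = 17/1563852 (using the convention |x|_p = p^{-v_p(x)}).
|17/1563852|_19 = 130321

Step 1 — compute v_19(x) by factoring powers of 19 out of the numerator and denominator: v_19(17/1563852) = -4. Step 2 — apply |x|_p = p^{-v_p(x)} = 19^{4} = 130321.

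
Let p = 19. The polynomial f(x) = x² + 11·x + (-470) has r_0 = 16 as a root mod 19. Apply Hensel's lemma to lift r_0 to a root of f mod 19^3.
r_2 = 5222 (mod 6859)

Hensel: r_{i+1} = r_i − f(r_i)·(f′(r_i))^{-1} mod 19^{i+2}, f′(x) = 2x + 11. Iterate:
  r_0 = 16 (mod 19)
  r_1 = 168 (mod 361)
  r_2 = 5222 (mod 6859)
Final: r = 5222 satisfies f(r) ≡ 0 mod 19^3.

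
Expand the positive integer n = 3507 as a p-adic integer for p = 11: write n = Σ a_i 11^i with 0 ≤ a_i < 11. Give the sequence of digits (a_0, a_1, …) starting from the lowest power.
(a_0, a_1, …) = (9, 10, 6, 2)

Repeated division by 11 gives the digits low-to-high: 3507 = 9 + 10·11^1 + 6·11^2 + 2·11^3. Digit sequence: (9, 10, 6, 2).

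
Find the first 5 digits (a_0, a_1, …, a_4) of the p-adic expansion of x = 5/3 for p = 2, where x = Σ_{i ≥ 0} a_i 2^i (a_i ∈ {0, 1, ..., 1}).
(a_0, …, a_4) = (1, 1, 1, 0, 1)

v_2(5/3) = 0 (numerator and denominator both coprime to 2), so x ∈ ℤ_2^×. Compute digits iteratively via a_i = x_i mod 2, x_{i+1} = (x_i − a_i)/2, with x_0 = x:
  x_0 = 5/3;  a_0 = 1;  x_1 = (x_0 − 1)/2 = 1/3
  x_1 = 1/3;  a_1 = 1;  x_2 = (x_1 − 1)/2 = -1/3
  x_2 = -1/3;  a_2 = 1;  x_3 = (x_2 − 1)/2 = -2/3
  x_3 = -2/3;  a_3 = 0;  x_4 = (x_3 − 0)/2 = -1/3
  x_4 = -1/3;  a_4 = 1;  x_5 = (x_4 − 1)/2 = -2/3
Digits: (1, 1, 1, 0, 1).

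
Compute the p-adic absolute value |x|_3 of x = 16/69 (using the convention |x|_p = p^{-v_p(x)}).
|16/69|_3 = 3

Step 1 — compute v_3(x) by factoring powers of 3 out of the numerator and denominator: v_3(16/69) = -1. Step 2 — apply |x|_p = p^{-v_p(x)} = 3^{1} = 3.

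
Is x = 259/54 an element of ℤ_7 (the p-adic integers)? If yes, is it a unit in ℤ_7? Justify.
x ∈ ℤ_7 but not a unit; v_7(x) = 1 > 0

ℤ_7 = {x ∈ ℚ_7 : v_7(x) ≥ 0} and ℤ_7^× = {x ∈ ℤ_7 : v_7(x) = 0}. Here v_7(259/54) = v_7(num) − v_7(den) = 1; compare against these criteria.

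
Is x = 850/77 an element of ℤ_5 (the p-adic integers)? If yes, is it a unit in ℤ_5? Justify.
x ∈ ℤ_5 but not a unit; v_5(x) = 2 > 0

ℤ_5 = {x ∈ ℚ_5 : v_5(x) ≥ 0} and ℤ_5^× = {x ∈ ℤ_5 : v_5(x) = 0}. Here v_5(850/77) = v_5(num) − v_5(den) = 2; compare against these criteria.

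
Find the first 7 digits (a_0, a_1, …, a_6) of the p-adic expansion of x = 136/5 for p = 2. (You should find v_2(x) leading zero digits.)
(a_0, …, a_6) = (0, 0, 0, 1, 0, 1, 1)

v_2(136/5) = 3, so a_0 = ... = a_2 = 0. Factor out: x = 2^3 · u with u = 17/5 a unit in ℤ_2. Expand u iteratively via a_{v+i} = u_i mod 2, u_{i+1} = (u_i − a_{v+i})/2:
  u_0 = 17/5;  a_3 = 1;  u_1 = (u_0 − 1)/2 = 6/5
  u_1 = 6/5;  a_4 = 0;  u_2 = (u_1 − 0)/2 = 3/5
  u_2 = 3/5;  a_5 = 1;  u_3 = (u_2 − 1)/2 = -1/5
  u_3 = -1/5;  a_6 = 1;  u_4 = (u_3 − 1)/2 = -3/5
Digits: (0, 0, 0, 1, 0, 1, 1).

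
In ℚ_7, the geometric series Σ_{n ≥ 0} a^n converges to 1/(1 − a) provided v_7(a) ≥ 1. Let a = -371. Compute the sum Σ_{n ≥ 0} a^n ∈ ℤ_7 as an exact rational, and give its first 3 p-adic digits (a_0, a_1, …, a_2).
Σ a^n = 1/(1 − a) = 1/372;  first 3 digits = (1, 3, 1)

v_7(a) = 1 ≥ 1, so the series converges in ℤ_7 to 1/(1 − a) = 1/(1 − (-371)) = 1/372. Expand this rational in ℤ_7: compute digits iteratively via d_i = x_i mod 7, x_{i+1} = (x_i − d_i)/7. The first 3 digits are (1, 3, 1).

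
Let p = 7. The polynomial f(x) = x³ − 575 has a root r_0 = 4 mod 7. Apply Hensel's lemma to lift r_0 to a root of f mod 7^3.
r_2 = 326 (mod 343)

Hensel: r_{i+1} = r_i − f(r_i)/f′(r_i) mod 7^{i+2}, where f′(x) = 3x². Iterate:
  r_0 = 4 (mod 7)
  r_1 = 32 (mod 49)
  r_2 = 326 (mod 343)
Final: r = 326 with f(r) ≡ 0 mod 7^3.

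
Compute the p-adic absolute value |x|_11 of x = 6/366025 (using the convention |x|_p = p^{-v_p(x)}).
|6/366025|_11 = 14641

Step 1 — compute v_11(x) by factoring powers of 11 out of the numerator and denominator: v_11(6/366025) = -4. Step 2 — apply |x|_p = p^{-v_p(x)} = 11^{4} = 14641.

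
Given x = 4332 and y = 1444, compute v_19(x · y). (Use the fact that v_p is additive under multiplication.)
v_19(6255408) = 4

v_p(x) = 2 (factor: 4332 = 19^2 · 12); v_p(y) = 2 (factor: 1444 = 19^2 · 4). Additivity: v_p(xy) = v_p(x) + v_p(y) = 2 + 2 = 4. (Direct check: xy = 6255408 = 19^4 · (48).)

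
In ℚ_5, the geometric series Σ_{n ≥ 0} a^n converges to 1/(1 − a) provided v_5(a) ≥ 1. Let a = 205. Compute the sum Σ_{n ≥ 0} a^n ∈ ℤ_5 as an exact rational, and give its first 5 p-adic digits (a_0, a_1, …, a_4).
Σ a^n = 1/(1 − a) = -1/204;  first 5 digits = (1, 1, 4, 3, 2)

v_5(a) = 1 ≥ 1, so the series converges in ℤ_5 to 1/(1 − a) = 1/(1 − 205) = -1/204. Expand this rational in ℤ_5: compute digits iteratively via d_i = x_i mod 5, x_{i+1} = (x_i − d_i)/5. The first 5 digits are (1, 1, 4, 3, 2).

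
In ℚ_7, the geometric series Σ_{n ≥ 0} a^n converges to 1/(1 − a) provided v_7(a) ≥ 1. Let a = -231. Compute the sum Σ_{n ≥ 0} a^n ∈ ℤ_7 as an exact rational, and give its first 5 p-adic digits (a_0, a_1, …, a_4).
Σ a^n = 1/(1 − a) = 1/232;  first 5 digits = (1, 2, 6, 1, 0)

v_7(a) = 1 ≥ 1, so the series converges in ℤ_7 to 1/(1 − a) = 1/(1 − (-231)) = 1/232. Expand this rational in ℤ_7: compute digits iteratively via d_i = x_i mod 7, x_{i+1} = (x_i − d_i)/7. The first 5 digits are (1, 2, 6, 1, 0).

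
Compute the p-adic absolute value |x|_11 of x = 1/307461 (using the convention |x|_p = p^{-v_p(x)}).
|1/307461|_11 = 14641

Step 1 — compute v_11(x) by factoring powers of 11 out of the numerator and denominator: v_11(1/307461) = -4. Step 2 — apply |x|_p = p^{-v_p(x)} = 11^{4} = 14641.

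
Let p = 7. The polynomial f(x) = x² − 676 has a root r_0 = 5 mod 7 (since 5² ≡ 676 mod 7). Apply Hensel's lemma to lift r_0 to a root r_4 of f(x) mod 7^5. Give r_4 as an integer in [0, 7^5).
r_4 = 26 (mod 16807)

Hensel's recurrence: r_{i+1} = r_i − f(r_i)·(f′(r_i))^{-1} mod 7^{i+2}, with f′(x) = 2x. Iterate:
  r_0 = 5 (mod 7)
  r_1 = 26 (mod 49)
  r_2 = 26 (mod 343)
  r_3 = 26 (mod 2401)
  r_4 = 26 (mod 16807)
Final: r_4 = 26, and one checks f(r_4) ≡ 0 mod 7^5.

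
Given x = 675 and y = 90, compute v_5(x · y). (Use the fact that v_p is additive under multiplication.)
v_5(60750) = 3

v_p(x) = 2 (factor: 675 = 5^2 · 27); v_p(y) = 1 (factor: 90 = 5^1 · 18). Additivity: v_p(xy) = v_p(x) + v_p(y) = 2 + 1 = 3. (Direct check: xy = 60750 = 5^3 · (486).)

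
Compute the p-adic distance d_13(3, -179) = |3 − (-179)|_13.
d_13(3, -179) = 1/13

Step 1 — x − y = 3 − (-179) = 182. Step 2 — v_13(182) = 1 (factor: 182 = (13^1 · 14); the sign does not affect v_p). Step 3 — |x − y|_13 = 13^{-1} = 1/13.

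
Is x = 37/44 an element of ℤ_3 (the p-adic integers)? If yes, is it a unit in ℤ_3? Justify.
x ∈ ℤ_3^× (unit); v_3(x) = 0

ℤ_3 = {x ∈ ℚ_3 : v_3(x) ≥ 0} and ℤ_3^× = {x ∈ ℤ_3 : v_3(x) = 0}. Here v_3(37/44) = v_3(num) − v_3(den) = 0; compare against these criteria.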